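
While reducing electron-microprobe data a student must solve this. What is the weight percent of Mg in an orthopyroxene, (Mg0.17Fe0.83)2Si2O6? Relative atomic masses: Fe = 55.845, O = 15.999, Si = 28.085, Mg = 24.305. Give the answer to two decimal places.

3.26 mass %

Formula mass = 0.34×24.305 + 1.66×55.845 + 2×28.085 + 6×15.999 = 253.130 g/mol, of which 8.264 g is Mg.
So Mg makes up 8.264/253.130 = 0.0326 of the mass, i.e. 3.26%.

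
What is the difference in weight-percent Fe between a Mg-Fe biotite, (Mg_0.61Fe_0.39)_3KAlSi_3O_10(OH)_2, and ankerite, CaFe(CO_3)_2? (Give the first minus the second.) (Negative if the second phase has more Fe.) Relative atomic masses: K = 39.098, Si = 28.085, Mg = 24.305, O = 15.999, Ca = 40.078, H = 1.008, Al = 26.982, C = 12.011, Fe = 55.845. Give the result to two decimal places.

-11.47 percentage points

First mineral: 65.339 g Fe in 454.156 g formula = 14.39 wt% Fe.
Second mineral: 55.845 g Fe in 215.939 g formula = 25.86 wt% Fe.
14.39% − 25.86% gives a difference of -11.47 percentage points.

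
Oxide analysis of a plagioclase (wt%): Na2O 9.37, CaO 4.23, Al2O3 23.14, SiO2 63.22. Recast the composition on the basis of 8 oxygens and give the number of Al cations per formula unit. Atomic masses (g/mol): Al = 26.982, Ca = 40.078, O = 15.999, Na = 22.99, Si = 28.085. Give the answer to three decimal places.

Na2O: 9.37/61.979 = 0.15118 mol → 0.30236 mol Na, 0.15118 mol O.
CaO: 4.23/56.077 = 0.07543 mol → 0.07543 mol Ca, 0.07543 mol O.
Al2O3: 23.14/101.961 = 0.22695 mol → 0.45390 mol Al, 0.68085 mol O.
SiO2: 63.22/60.083 = 1.05221 mol → 1.05221 mol Si, 2.10442 mol O.
Total oxygen = 3.01188 mol. Normalization factor = 8/3.01188 = 2.65615.
Al per 8 O = 0.45390 × 2.65615 = 1.206.

1.206 Al apfu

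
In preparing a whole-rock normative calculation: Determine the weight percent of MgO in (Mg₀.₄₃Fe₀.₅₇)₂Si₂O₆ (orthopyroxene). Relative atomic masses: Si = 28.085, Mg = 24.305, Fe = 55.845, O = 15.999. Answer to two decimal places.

14.64 wt%

M((Mg₀.₄₃Fe₀.₅₇)₂Si₂O₆) = 236.730 g/mol; M(MgO) = 40.304 g/mol.
Moles MgO per formula unit = 0.86 Mg ÷ 1 = 0.8600.
MgO fraction = (0.8600 × 40.304) / 236.730 = 34.661/236.730 = 0.1464.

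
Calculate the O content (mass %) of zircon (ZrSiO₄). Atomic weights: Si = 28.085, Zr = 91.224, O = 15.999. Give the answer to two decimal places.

Formula mass = 1×91.224 + 1×28.085 + 4×15.999 = 183.305 g/mol, of which 63.996 g is O.
So O makes up 63.996/183.305 = 0.3491 of the mass, i.e. 34.91%.

34.91 mass %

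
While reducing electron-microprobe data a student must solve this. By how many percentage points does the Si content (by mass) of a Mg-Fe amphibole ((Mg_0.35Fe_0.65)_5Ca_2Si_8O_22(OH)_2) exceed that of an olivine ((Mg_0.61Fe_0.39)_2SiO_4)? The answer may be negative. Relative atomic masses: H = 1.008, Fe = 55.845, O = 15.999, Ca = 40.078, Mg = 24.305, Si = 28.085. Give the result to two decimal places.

7.57 percentage points

Si in (Mg_0.35Fe_0.65)_5Ca_2Si_8O_22(OH)_2: molar mass 914.858 g/mol; 8×28.085 = 224.680 g → 24.56 wt%.
Si in (Mg_0.61Fe_0.39)_2SiO_4: molar mass 165.292 g/mol; 1×28.085 = 28.085 g → 16.99 wt%.
Difference = 24.56 − 16.99 = 7.57 percentage points.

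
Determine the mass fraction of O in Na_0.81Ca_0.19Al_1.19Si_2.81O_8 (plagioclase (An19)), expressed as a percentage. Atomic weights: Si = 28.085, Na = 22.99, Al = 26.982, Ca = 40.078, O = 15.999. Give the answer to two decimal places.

Formula mass = 0.81×22.99 + 0.19×40.078 + 1.19×26.982 + 2.81×28.085 + 8×15.999 = 265.256 g/mol, of which 127.992 g is O.
So O makes up 127.992/265.256 = 0.4825 of the mass, i.e. 48.25%.

48.25 weight percent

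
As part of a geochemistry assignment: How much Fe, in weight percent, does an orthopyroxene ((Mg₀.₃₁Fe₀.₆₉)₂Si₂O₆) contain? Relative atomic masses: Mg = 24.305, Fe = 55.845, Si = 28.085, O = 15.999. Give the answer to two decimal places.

31.55 weight percent

M((Mg₀.₃₁Fe₀.₆₉)₂Si₂O₆) = 244.299 g/mol.
Fe contributes 1.38 × 55.845 = 77.066 g per mole.
77.066/244.299 = 0.3155 → 31.55%.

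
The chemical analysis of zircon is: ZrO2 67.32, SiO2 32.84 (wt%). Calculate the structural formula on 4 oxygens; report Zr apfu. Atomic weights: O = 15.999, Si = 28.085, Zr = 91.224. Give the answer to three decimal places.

1.000 Zr apfu

ZrO2: 67.32/123.222 = 0.54633 mol → 0.54633 mol Zr, 1.09266 mol O.
SiO2: 32.84/60.083 = 0.54658 mol → 0.54658 mol Si, 1.09316 mol O.
Total oxygen = 2.18582 mol. Normalization factor = 4/2.18582 = 1.82998.
Zr per 4 O = 0.54633 × 1.82998 = 1.000.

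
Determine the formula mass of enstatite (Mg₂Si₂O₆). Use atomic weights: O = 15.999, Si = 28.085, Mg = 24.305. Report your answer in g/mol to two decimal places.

M = 2*24.305 + 2*28.085 + 6*15.999

200.77 g/mol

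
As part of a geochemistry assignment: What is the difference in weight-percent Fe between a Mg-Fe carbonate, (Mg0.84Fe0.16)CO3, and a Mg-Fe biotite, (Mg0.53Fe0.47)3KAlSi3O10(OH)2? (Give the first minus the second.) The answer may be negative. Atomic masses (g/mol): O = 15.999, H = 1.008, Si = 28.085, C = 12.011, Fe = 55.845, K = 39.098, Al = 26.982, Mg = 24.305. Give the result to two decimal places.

M((Mg0.84Fe0.16)CO3) = 89.359 g/mol, so wt% Fe = 8.935/89.359 × 100 = 10.00%.
M((Mg0.53Fe0.47)3KAlSi3O10(OH)2) = 461.725 g/mol, so wt% Fe = 78.741/461.725 × 100 = 17.05%.
10.00 − 17.05 = -7.05 pp.

-7.05 percentage points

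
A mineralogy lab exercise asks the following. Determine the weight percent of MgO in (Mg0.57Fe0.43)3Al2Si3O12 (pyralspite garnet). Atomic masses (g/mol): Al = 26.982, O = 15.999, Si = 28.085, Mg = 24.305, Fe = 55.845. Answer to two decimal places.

15.53 wt%

M((Mg0.57Fe0.43)3Al2Si3O12) = 443.809 g/mol; M(MgO) = 40.304 g/mol.
Moles MgO per formula unit = 1.71 Mg ÷ 1 = 1.7100.
MgO fraction = (1.7100 × 40.304) / 443.809 = 68.920/443.809 = 0.1553.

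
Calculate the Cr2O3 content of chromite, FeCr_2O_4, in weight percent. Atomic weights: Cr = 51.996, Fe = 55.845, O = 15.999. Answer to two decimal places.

Molar mass of FeCr_2O_4 = 1*55.845 + 2*51.996 + 4*15.999 = 223.833 g/mol.
Each formula unit contains 2 Cr, equivalent to 2/2 = 1.0000 mol Cr2O3.
M(Cr2O3) = 2×51.996 + 3×15.999 = 151.989 g/mol.
Mass of Cr2O3 per formula unit = 1.0000 × 151.989 = 151.989 g.
Cr2O3 wt% = 151.989 / 223.833 × 100 = 67.90%.

67.90 wt%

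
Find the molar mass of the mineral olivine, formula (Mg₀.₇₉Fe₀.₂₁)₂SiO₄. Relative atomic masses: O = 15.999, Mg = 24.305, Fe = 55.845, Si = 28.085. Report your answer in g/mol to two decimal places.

153.94 g/mol

The formula mass is the sum 1.58·24.305 + 0.42·55.845 + 1·28.085 + 4·15.999.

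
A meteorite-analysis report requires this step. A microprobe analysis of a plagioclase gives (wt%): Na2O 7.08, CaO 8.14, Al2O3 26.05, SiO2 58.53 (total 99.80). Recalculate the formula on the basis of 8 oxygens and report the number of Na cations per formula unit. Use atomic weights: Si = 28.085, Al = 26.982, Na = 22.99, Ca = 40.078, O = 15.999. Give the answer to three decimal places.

Na2O (M=61.979): mol = 0.11423; Na = 0.22846, O = 0.11423.
CaO (M=56.077): mol = 0.14516; Ca = 0.14516, O = 0.14516.
Al2O3 (M=101.961): mol = 0.25549; Al = 0.51098, O = 0.76647.
SiO2 (M=60.083): mol = 0.97415; Si = 0.97415, O = 1.94830.
ΣO = 2.97416; factor = 8/ΣO = 2.68984.
Na apfu = 0.22846 × 2.68984 = 0.615.

0.615 Na apfu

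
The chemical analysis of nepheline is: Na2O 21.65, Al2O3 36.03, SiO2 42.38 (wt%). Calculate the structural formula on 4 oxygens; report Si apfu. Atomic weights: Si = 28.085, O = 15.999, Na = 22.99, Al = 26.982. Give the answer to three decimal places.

Na2O: 21.65/61.979 = 0.34931 mol → 0.69862 mol Na, 0.34931 mol O.
Al2O3: 36.03/101.961 = 0.35337 mol → 0.70674 mol Al, 1.06011 mol O.
SiO2: 42.38/60.083 = 0.70536 mol → 0.70536 mol Si, 1.41072 mol O.
Total oxygen = 2.82014 mol. Normalization factor = 4/2.82014 = 1.41837.
Si per 4 O = 0.70536 × 1.41837 = 1.000.

1.000 Si apfu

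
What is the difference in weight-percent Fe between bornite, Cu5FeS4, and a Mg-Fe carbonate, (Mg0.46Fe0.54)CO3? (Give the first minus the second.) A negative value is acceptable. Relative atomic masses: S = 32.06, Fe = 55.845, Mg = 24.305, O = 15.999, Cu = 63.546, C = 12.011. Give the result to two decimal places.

Fe in Cu5FeS4: molar mass 501.815 g/mol; 1×55.845 = 55.845 g → 11.13 wt%.
Fe in (Mg0.46Fe0.54)CO3: molar mass 101.345 g/mol; 0.54×55.845 = 30.156 g → 29.76 wt%.
Difference = 11.13 − 29.76 = -18.63 percentage points.

-18.63 percentage points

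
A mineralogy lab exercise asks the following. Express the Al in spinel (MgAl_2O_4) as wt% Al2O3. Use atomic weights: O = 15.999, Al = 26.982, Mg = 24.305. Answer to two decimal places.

71.67 wt%

M(MgAl_2O_4) = 142.265 g/mol; M(Al2O3) = 101.961 g/mol.
Moles Al2O3 per formula unit = 2 Al ÷ 2 = 1.0000.
Al2O3 fraction = (1.0000 × 101.961) / 142.265 = 101.961/142.265 = 0.7167.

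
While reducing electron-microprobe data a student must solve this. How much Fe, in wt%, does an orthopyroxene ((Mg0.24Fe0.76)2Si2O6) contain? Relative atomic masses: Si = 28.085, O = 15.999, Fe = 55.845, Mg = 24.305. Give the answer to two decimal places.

34.13 wt%

M((Mg0.24Fe0.76)2Si2O6) = 248.715 g/mol.
Fe contributes 1.52 × 55.845 = 84.884 g per mole.
84.884/248.715 = 0.3413 → 34.13%.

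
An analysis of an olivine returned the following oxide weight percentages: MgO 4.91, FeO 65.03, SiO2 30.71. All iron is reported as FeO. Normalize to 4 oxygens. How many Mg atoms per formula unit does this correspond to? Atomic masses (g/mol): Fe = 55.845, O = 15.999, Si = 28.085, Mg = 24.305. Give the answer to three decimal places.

MgO (M=40.304): mol = 0.12182; Mg = 0.12182, O = 0.12182.
FeO (M=71.844): mol = 0.90516; Fe = 0.90516, O = 0.90516.
SiO2 (M=60.083): mol = 0.51113; Si = 0.51113, O = 1.02226.
ΣO = 2.04924; factor = 4/ΣO = 1.95194.
Mg apfu = 0.12182 × 1.95194 = 0.238.

0.238 Mg apfu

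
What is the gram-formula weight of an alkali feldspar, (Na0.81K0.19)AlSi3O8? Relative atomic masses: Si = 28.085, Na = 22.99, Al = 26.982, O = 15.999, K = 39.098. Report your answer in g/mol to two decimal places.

Na: 0.81 × 22.99 = 18.6219
K: 0.19 × 39.098 = 7.4286
Al: 1 × 26.982 = 26.9820
Si: 3 × 28.085 = 84.2550
O: 8 × 15.999 = 127.9920
Summing the contributions gives the formula mass.

265.28 g/mol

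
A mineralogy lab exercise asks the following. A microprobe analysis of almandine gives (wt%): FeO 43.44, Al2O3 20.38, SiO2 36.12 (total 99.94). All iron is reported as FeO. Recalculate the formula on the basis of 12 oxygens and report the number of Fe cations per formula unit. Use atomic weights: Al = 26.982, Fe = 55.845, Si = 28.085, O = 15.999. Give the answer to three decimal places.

FeO (M=71.844): mol = 0.60464; Fe = 0.60464, O = 0.60464.
Al2O3 (M=101.961): mol = 0.19988; Al = 0.39976, O = 0.59964.
SiO2 (M=60.083): mol = 0.60117; Si = 0.60117, O = 1.20234.
ΣO = 2.40662; factor = 12/ΣO = 4.98625.
Fe apfu = 0.60464 × 4.98625 = 3.015.

3.015 Fe apfu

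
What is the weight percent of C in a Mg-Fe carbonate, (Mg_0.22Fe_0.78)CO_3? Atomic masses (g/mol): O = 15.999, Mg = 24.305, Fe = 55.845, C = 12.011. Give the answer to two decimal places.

Molar mass of (Mg_0.22Fe_0.78)CO_3: 0.22·24.305 + 0.78·55.845 + 1·12.011 + 3·15.999 = 108.914 g/mol.
Mass of C per formula unit: 1 × 12.011 = 12.011 g.
Weight fraction C = 12.011 / 108.914 = 0.1103.

11.03 mass %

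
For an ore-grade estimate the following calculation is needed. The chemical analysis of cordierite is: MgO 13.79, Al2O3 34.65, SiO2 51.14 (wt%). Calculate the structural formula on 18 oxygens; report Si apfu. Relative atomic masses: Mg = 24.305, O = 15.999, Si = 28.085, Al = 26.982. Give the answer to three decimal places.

5.000 Si apfu

13.79 wt% MgO ÷ 40.304 g/mol = 0.34215 mol, giving 0.34215 Mg and 0.34215 O.
34.65 wt% Al2O3 ÷ 101.961 g/mol = 0.33984 mol, giving 0.67968 Al and 1.01952 O.
51.14 wt% SiO2 ÷ 60.083 g/mol = 0.85116 mol, giving 0.85116 Si and 1.70232 O.
Oxygen sums to 3.06399; scaling by 18/3.06399 = 5.87469 puts the formula on 18 O.
Si: 0.85116 × 5.87469 = 5.000 atoms per formula unit.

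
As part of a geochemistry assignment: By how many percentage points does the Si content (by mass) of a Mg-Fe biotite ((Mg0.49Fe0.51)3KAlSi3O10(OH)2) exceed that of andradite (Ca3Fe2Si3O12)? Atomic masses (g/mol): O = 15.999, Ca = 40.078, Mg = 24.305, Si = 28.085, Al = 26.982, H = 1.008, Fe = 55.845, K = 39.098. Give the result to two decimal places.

1.52 percentage points

First mineral: 84.255 g Si in 465.510 g formula = 18.10 wt% Si.
Second mineral: 84.255 g Si in 508.167 g formula = 16.58 wt% Si.
18.10% − 16.58% gives a difference of 1.52 percentage points.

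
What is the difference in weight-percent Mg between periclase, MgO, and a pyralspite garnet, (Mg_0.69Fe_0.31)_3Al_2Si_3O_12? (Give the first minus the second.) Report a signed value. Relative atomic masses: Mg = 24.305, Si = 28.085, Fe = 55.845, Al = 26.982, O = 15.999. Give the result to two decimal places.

M(MgO) = 40.304 g/mol, so wt% Mg = 24.305/40.304 × 100 = 60.30%.
M((Mg_0.69Fe_0.31)_3Al_2Si_3O_12) = 432.454 g/mol, so wt% Mg = 50.311/432.454 × 100 = 11.63%.
60.30 − 11.63 = 48.67 pp.

48.67 percentage points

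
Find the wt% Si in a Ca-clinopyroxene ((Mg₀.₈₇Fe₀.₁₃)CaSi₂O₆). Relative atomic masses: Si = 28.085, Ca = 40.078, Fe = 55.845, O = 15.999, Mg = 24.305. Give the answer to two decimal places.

Molar mass of (Mg₀.₈₇Fe₀.₁₃)CaSi₂O₆: 0.87*24.305 + 0.13*55.845 + 1*40.078 + 2*28.085 + 6*15.999 = 220.647 g/mol.
Mass of Si per formula unit: 2 × 28.085 = 56.170 g.
Weight fraction Si = 56.170 / 220.647 = 0.2546.

25.46 weight percent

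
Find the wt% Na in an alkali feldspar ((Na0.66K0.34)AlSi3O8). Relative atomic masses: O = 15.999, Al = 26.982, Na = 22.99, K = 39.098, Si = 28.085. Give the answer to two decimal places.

5.67 mass %

Molar mass of (Na0.66K0.34)AlSi3O8: 0.66×22.99 + 0.34×39.098 + 1×26.982 + 3×28.085 + 8×15.999 = 267.696 g/mol.
Mass of Na per formula unit: 0.66 × 22.99 = 15.173 g.
Weight fraction Na = 15.173 / 267.696 = 0.0567.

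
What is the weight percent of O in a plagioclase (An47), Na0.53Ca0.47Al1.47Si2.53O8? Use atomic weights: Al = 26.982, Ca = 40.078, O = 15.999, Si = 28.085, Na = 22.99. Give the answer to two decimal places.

47.45 mass %

Formula mass = 0.53*22.99 + 0.47*40.078 + 1.47*26.982 + 2.53*28.085 + 8*15.999 = 269.732 g/mol, of which 127.992 g is O.
So O makes up 127.992/269.732 = 0.4745 of the mass, i.e. 47.45%.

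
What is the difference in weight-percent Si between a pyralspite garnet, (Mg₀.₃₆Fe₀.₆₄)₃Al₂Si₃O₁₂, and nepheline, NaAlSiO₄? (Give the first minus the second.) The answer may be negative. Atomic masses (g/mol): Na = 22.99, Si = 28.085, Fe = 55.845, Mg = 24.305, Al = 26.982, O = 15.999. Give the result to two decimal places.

-1.60 percentage points

Si in (Mg₀.₃₆Fe₀.₆₄)₃Al₂Si₃O₁₂: molar mass 463.679 g/mol; 3×28.085 = 84.255 g → 18.17 wt%.
Si in NaAlSiO₄: molar mass 142.053 g/mol; 1×28.085 = 28.085 g → 19.77 wt%.
Difference = 18.17 − 19.77 = -1.60 percentage points.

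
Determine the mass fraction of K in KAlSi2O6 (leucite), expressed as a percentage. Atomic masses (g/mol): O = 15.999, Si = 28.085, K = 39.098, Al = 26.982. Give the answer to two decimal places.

17.91 mass %

Formula mass = 1·39.098 + 1·26.982 + 2·28.085 + 6·15.999 = 218.244 g/mol, of which 39.098 g is K.
So K makes up 39.098/218.244 = 0.1791 of the mass, i.e. 17.91%.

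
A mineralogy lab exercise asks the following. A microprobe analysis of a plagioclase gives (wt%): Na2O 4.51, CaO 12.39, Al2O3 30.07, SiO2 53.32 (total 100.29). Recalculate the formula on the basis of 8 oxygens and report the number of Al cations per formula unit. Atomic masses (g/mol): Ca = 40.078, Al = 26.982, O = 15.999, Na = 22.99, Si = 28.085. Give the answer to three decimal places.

Na2O: 4.51/61.979 = 0.07277 mol → 0.14554 mol Na, 0.07277 mol O.
CaO: 12.39/56.077 = 0.22095 mol → 0.22095 mol Ca, 0.22095 mol O.
Al2O3: 30.07/101.961 = 0.29492 mol → 0.58984 mol Al, 0.88476 mol O.
SiO2: 53.32/60.083 = 0.88744 mol → 0.88744 mol Si, 1.77488 mol O.
Total oxygen = 2.95336 mol. Normalization factor = 8/2.95336 = 2.70878.
Al per 8 O = 0.58984 × 2.70878 = 1.598.

1.598 Al apfu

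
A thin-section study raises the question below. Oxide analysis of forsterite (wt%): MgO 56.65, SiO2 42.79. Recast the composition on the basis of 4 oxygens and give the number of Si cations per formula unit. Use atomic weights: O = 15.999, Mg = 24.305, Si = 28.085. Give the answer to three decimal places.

56.65 wt% MgO ÷ 40.304 g/mol = 1.40557 mol, giving 1.40557 Mg and 1.40557 O.
42.79 wt% SiO2 ÷ 60.083 g/mol = 0.71218 mol, giving 0.71218 Si and 1.42436 O.
Oxygen sums to 2.82993; scaling by 4/2.82993 = 1.41346 puts the formula on 4 O.
Si: 0.71218 × 1.41346 = 1.007 atoms per formula unit.

1.007 Si apfu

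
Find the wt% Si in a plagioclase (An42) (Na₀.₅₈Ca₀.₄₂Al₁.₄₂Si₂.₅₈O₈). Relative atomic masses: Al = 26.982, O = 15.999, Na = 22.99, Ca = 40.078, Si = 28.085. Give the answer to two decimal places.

26.94 weight percent

Molar mass of Na₀.₅₈Ca₀.₄₂Al₁.₄₂Si₂.₅₈O₈: 0.58·22.99 + 0.42·40.078 + 1.42·26.982 + 2.58·28.085 + 8·15.999 = 268.933 g/mol.
Mass of Si per formula unit: 2.58 × 28.085 = 72.459 g.
Weight fraction Si = 72.459 / 268.933 = 0.2694.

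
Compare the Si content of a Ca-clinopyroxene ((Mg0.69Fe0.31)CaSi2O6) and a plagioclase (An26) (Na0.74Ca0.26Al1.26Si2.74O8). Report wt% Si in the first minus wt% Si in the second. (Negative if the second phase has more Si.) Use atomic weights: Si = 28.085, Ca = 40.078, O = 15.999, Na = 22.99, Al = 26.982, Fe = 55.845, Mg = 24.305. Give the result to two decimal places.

First mineral: 56.170 g Si in 226.324 g formula = 24.82 wt% Si.
Second mineral: 76.953 g Si in 266.375 g formula = 28.89 wt% Si.
24.82% − 28.89% gives a difference of -4.07 percentage points.

-4.07 percentage points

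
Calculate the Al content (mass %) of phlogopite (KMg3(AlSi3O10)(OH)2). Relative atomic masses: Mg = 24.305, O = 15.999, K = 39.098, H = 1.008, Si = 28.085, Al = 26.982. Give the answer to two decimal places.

6.47 mass %

M(KMg3(AlSi3O10)(OH)2) = 417.254 g/mol.
Al contributes 1 × 26.982 = 26.982 g per mole.
26.982/417.254 = 0.0647 → 6.47%.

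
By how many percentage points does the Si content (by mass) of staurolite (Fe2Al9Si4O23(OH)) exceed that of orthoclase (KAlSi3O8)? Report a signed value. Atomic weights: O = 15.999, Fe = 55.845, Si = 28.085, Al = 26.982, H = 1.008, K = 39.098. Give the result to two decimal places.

-17.08 percentage points

Si in Fe2Al9Si4O23(OH): molar mass 851.852 g/mol; 4×28.085 = 112.340 g → 13.19 wt%.
Si in KAlSi3O8: molar mass 278.327 g/mol; 3×28.085 = 84.255 g → 30.27 wt%.
Difference = 13.19 − 30.27 = -17.08 percentage points.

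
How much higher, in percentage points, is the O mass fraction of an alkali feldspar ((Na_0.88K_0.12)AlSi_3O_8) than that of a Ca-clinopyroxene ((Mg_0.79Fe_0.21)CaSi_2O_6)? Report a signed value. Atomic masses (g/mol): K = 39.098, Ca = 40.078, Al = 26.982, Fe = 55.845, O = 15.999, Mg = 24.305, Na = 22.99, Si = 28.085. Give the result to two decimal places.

First mineral: 127.992 g O in 264.152 g formula = 48.45 wt% O.
Second mineral: 95.994 g O in 223.170 g formula = 43.01 wt% O.
48.45% − 43.01% gives a difference of 5.44 percentage points.

5.44 percentage points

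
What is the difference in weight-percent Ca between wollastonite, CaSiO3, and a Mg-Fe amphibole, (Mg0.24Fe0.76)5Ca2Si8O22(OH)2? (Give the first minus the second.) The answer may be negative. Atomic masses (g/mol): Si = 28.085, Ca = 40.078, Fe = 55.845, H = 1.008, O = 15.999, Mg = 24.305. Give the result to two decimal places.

M(CaSiO3) = 116.160 g/mol, so wt% Ca = 40.078/116.160 × 100 = 34.50%.
M((Mg0.24Fe0.76)5Ca2Si8O22(OH)2) = 932.205 g/mol, so wt% Ca = 80.156/932.205 × 100 = 8.60%.
34.50 − 8.60 = 25.90 pp.

25.90 percentage points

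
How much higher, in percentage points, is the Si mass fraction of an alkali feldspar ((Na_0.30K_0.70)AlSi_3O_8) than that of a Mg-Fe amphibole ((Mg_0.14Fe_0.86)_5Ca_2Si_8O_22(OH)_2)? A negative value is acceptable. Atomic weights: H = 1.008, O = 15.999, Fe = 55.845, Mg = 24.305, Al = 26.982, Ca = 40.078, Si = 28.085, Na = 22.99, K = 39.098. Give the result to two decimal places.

First mineral: 84.255 g Si in 273.495 g formula = 30.81 wt% Si.
Second mineral: 224.680 g Si in 947.975 g formula = 23.70 wt% Si.
30.81% − 23.70% gives a difference of 7.11 percentage points.

7.11 percentage points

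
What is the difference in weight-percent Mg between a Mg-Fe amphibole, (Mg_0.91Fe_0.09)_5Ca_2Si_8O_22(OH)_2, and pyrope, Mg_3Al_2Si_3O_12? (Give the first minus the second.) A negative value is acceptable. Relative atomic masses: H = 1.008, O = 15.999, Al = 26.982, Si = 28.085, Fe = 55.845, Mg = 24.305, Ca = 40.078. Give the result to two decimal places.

First mineral: 110.588 g Mg in 826.546 g formula = 13.38 wt% Mg.
Second mineral: 72.915 g Mg in 403.122 g formula = 18.09 wt% Mg.
13.38% − 18.09% gives a difference of -4.71 percentage points.

-4.71 percentage points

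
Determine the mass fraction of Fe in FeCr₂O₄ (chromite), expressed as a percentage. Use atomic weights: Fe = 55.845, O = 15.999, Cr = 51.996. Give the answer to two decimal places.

Formula mass = 1·55.845 + 2·51.996 + 4·15.999 = 223.833 g/mol, of which 55.845 g is Fe.
So Fe makes up 55.845/223.833 = 0.2495 of the mass, i.e. 24.95%.

24.95 mass %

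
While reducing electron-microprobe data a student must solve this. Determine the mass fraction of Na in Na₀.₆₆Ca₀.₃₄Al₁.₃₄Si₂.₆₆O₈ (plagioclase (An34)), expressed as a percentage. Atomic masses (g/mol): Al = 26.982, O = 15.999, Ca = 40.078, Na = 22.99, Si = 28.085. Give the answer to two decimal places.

5.67 weight percent

Molar mass of Na₀.₆₆Ca₀.₃₄Al₁.₃₄Si₂.₆₆O₈: 0.66*22.99 + 0.34*40.078 + 1.34*26.982 + 2.66*28.085 + 8*15.999 = 267.654 g/mol.
Mass of Na per formula unit: 0.66 × 22.99 = 15.173 g.
Weight fraction Na = 15.173 / 267.654 = 0.0567.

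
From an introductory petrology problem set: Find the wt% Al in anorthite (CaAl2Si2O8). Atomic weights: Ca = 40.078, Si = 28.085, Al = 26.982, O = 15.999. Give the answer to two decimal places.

19.40 wt%

M(CaAl2Si2O8) = 278.204 g/mol.
Al contributes 2 × 26.982 = 53.964 g per mole.
53.964/278.204 = 0.1940 → 19.40%.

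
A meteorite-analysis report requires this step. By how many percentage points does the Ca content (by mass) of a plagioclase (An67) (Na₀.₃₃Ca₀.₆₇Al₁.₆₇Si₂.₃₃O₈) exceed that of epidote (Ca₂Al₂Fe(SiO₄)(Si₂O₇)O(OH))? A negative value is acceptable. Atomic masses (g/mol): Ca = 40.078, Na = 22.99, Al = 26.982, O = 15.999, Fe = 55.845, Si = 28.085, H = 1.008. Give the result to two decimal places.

-6.75 percentage points

M(Na₀.₃₃Ca₀.₆₇Al₁.₆₇Si₂.₃₃O₈) = 272.929 g/mol, so wt% Ca = 26.852/272.929 × 100 = 9.84%.
M(Ca₂Al₂Fe(SiO₄)(Si₂O₇)O(OH)) = 483.215 g/mol, so wt% Ca = 80.156/483.215 × 100 = 16.59%.
9.84 − 16.59 = -6.75 pp.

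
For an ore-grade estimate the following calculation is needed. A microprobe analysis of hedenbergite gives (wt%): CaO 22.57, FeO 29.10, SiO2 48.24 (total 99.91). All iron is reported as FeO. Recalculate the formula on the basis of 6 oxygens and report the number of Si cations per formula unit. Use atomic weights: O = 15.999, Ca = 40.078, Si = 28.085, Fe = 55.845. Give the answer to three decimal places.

1.996 Si apfu

22.57 wt% CaO ÷ 56.077 g/mol = 0.40248 mol, giving 0.40248 Ca and 0.40248 O.
29.10 wt% FeO ÷ 71.844 g/mol = 0.40504 mol, giving 0.40504 Fe and 0.40504 O.
48.24 wt% SiO2 ÷ 60.083 g/mol = 0.80289 mol, giving 0.80289 Si and 1.60578 O.
Oxygen sums to 2.41330; scaling by 6/2.41330 = 2.48622 puts the formula on 6 O.
Si: 0.80289 × 2.48622 = 1.996 atoms per formula unit.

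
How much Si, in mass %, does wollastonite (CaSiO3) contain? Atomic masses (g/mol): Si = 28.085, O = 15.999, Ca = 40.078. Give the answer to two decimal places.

24.18 mass %

M(CaSiO3) = 116.160 g/mol.
Si contributes 1 × 28.085 = 28.085 g per mole.
28.085/116.160 = 0.2418 → 24.18%.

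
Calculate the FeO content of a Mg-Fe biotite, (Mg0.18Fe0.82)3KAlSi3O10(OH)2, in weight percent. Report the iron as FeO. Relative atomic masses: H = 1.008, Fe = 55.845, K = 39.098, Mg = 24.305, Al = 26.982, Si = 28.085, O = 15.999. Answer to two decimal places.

Formula mass = 494.842 g/mol.
2.46 Fe → 2.4600 mol FeO per formula unit; M(FeO) = 71.844, so FeO mass = 176.736 g.
176.736/494.842 × 100 = 35.72 wt%.

35.72 wt%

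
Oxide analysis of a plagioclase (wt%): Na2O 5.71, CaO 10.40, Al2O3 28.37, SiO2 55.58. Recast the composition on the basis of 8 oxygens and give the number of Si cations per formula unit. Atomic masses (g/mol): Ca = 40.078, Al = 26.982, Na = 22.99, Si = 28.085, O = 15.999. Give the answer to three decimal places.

5.71 wt% Na2O ÷ 61.979 g/mol = 0.09213 mol, giving 0.18426 Na and 0.09213 O.
10.40 wt% CaO ÷ 56.077 g/mol = 0.18546 mol, giving 0.18546 Ca and 0.18546 O.
28.37 wt% Al2O3 ÷ 101.961 g/mol = 0.27824 mol, giving 0.55648 Al and 0.83472 O.
55.58 wt% SiO2 ÷ 60.083 g/mol = 0.92505 mol, giving 0.92505 Si and 1.85010 O.
Oxygen sums to 2.96241; scaling by 8/2.96241 = 2.70050 puts the formula on 8 O.
Si: 0.92505 × 2.70050 = 2.498 atoms per formula unit.

2.498 Si apfu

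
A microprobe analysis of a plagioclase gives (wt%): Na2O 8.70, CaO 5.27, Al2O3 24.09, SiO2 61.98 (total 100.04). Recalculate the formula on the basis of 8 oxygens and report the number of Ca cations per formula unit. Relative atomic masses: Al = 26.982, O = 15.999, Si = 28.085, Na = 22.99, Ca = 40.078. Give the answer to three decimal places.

0.250 Ca apfu

8.70 wt% Na2O ÷ 61.979 g/mol = 0.14037 mol, giving 0.28074 Na and 0.14037 O.
5.27 wt% CaO ÷ 56.077 g/mol = 0.09398 mol, giving 0.09398 Ca and 0.09398 O.
24.09 wt% Al2O3 ÷ 101.961 g/mol = 0.23627 mol, giving 0.47254 Al and 0.70881 O.
61.98 wt% SiO2 ÷ 60.083 g/mol = 1.03157 mol, giving 1.03157 Si and 2.06314 O.
Oxygen sums to 3.00630; scaling by 8/3.00630 = 2.66108 puts the formula on 8 O.
Ca: 0.09398 × 2.66108 = 0.250 atoms per formula unit.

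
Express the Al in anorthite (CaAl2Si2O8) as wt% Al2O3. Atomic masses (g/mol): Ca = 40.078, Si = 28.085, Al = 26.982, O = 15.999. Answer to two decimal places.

36.65 wt%

Molar mass of CaAl2Si2O8 = 1*40.078 + 2*26.982 + 2*28.085 + 8*15.999 = 278.204 g/mol.
Each formula unit contains 2 Al, equivalent to 2/2 = 1.0000 mol Al2O3.
M(Al2O3) = 2×26.982 + 3×15.999 = 101.961 g/mol.
Mass of Al2O3 per formula unit = 1.0000 × 101.961 = 101.961 g.
Al2O3 wt% = 101.961 / 278.204 × 100 = 36.65%.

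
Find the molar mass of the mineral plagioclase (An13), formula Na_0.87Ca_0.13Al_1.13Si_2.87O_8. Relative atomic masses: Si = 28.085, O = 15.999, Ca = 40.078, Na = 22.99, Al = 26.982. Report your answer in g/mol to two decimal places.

264.30 g/mol

M = 0.87(22.99) + 0.13(40.078) + 1.13(26.982) + 2.87(28.085) + 8(15.999)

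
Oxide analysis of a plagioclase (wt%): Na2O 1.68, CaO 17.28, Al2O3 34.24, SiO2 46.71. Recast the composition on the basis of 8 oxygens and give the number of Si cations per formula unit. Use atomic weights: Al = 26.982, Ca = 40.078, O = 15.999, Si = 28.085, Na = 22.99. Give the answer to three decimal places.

1.68 wt% Na2O ÷ 61.979 g/mol = 0.02711 mol, giving 0.05422 Na and 0.02711 O.
17.28 wt% CaO ÷ 56.077 g/mol = 0.30815 mol, giving 0.30815 Ca and 0.30815 O.
34.24 wt% Al2O3 ÷ 101.961 g/mol = 0.33581 mol, giving 0.67162 Al and 1.00743 O.
46.71 wt% SiO2 ÷ 60.083 g/mol = 0.77742 mol, giving 0.77742 Si and 1.55484 O.
Oxygen sums to 2.89753; scaling by 8/2.89753 = 2.76097 puts the formula on 8 O.
Si: 0.77742 × 2.76097 = 2.146 atoms per formula unit.

2.146 Si apfu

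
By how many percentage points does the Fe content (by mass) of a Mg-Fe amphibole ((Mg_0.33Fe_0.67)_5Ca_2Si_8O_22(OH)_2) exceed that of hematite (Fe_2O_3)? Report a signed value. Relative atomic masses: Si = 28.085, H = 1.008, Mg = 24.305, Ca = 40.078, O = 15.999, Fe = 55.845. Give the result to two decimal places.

-49.56 percentage points

M((Mg_0.33Fe_0.67)_5Ca_2Si_8O_22(OH)_2) = 918.012 g/mol, so wt% Fe = 187.081/918.012 × 100 = 20.38%.
M(Fe_2O_3) = 159.687 g/mol, so wt% Fe = 111.690/159.687 × 100 = 69.94%.
20.38 − 69.94 = -49.56 pp.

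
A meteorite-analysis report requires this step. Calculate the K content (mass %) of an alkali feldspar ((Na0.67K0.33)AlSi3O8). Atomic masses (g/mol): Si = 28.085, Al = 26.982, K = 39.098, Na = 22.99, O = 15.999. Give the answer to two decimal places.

Molar mass of (Na0.67K0.33)AlSi3O8: 0.67×22.99 + 0.33×39.098 + 1×26.982 + 3×28.085 + 8×15.999 = 267.535 g/mol.
Mass of K per formula unit: 0.33 × 39.098 = 12.902 g.
Weight fraction K = 12.902 / 267.535 = 0.0482.

4.82 mass %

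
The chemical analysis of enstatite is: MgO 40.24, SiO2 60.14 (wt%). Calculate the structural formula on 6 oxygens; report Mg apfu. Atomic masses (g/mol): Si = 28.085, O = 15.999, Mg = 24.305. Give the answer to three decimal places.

MgO (M=40.304): mol = 0.99841; Mg = 0.99841, O = 0.99841.
SiO2 (M=60.083): mol = 1.00095; Si = 1.00095, O = 2.00190.
ΣO = 3.00031; factor = 6/ΣO = 1.99979.
Mg apfu = 0.99841 × 1.99979 = 1.997.

1.997 Mg apfu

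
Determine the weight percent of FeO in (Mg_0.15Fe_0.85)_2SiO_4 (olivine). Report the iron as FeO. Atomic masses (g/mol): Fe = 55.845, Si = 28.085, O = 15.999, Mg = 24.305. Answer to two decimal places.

Formula mass = 194.309 g/mol.
1.70 Fe → 1.7000 mol FeO per formula unit; M(FeO) = 71.844, so FeO mass = 122.135 g.
122.135/194.309 × 100 = 62.86 wt%.

62.86 wt%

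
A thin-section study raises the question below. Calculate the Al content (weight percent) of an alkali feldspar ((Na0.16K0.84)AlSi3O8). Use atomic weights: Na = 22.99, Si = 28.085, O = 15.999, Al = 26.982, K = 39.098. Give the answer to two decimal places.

Molar mass of (Na0.16K0.84)AlSi3O8: 0.16·22.99 + 0.84·39.098 + 1·26.982 + 3·28.085 + 8·15.999 = 275.750 g/mol.
Mass of Al per formula unit: 1 × 26.982 = 26.982 g.
Weight fraction Al = 26.982 / 275.750 = 0.0978.

9.78 weight percent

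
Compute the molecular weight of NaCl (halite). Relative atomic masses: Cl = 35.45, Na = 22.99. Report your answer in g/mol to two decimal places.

58.44 g/mol

The formula mass is the sum 1·22.99 + 1·35.45.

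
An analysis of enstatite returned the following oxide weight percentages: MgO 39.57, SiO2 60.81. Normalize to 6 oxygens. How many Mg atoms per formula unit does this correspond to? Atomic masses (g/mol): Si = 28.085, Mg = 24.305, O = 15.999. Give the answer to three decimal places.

39.57 wt% MgO ÷ 40.304 g/mol = 0.98179 mol, giving 0.98179 Mg and 0.98179 O.
60.81 wt% SiO2 ÷ 60.083 g/mol = 1.01210 mol, giving 1.01210 Si and 2.02420 O.
Oxygen sums to 3.00599; scaling by 6/3.00599 = 1.99601 puts the formula on 6 O.
Mg: 0.98179 × 1.99601 = 1.960 atoms per formula unit.

1.960 Mg apfu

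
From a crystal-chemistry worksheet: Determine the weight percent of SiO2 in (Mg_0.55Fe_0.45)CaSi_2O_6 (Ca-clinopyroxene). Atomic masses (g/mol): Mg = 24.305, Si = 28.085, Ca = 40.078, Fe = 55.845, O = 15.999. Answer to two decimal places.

Molar mass of (Mg_0.55Fe_0.45)CaSi_2O_6 = 0.55*24.305 + 0.45*55.845 + 1*40.078 + 2*28.085 + 6*15.999 = 230.740 g/mol.
Each formula unit contains 2 Si, equivalent to 2/1 = 2.0000 mol SiO2.
M(SiO2) = 1×28.085 + 2×15.999 = 60.083 g/mol.
Mass of SiO2 per formula unit = 2.0000 × 60.083 = 120.166 g.
SiO2 wt% = 120.166 / 230.740 × 100 = 52.08%.

52.08 wt%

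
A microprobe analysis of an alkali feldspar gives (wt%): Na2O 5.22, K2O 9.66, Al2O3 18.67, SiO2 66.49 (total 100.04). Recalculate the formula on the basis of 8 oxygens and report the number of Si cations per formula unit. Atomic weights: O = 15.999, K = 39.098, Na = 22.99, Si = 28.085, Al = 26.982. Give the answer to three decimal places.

3.002 Si apfu

5.22 wt% Na2O ÷ 61.979 g/mol = 0.08422 mol, giving 0.16844 Na and 0.08422 O.
9.66 wt% K2O ÷ 94.195 g/mol = 0.10255 mol, giving 0.20510 K and 0.10255 O.
18.67 wt% Al2O3 ÷ 101.961 g/mol = 0.18311 mol, giving 0.36622 Al and 0.54933 O.
66.49 wt% SiO2 ÷ 60.083 g/mol = 1.10664 mol, giving 1.10664 Si and 2.21328 O.
Oxygen sums to 2.94938; scaling by 8/2.94938 = 2.71243 puts the formula on 8 O.
Si: 1.10664 × 2.71243 = 3.002 atoms per formula unit.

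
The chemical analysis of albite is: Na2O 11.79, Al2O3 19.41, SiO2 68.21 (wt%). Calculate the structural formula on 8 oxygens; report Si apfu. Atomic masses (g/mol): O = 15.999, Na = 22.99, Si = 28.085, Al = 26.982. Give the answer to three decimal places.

2.996 Si apfu

Na2O (M=61.979): mol = 0.19023; Na = 0.38046, O = 0.19023.
Al2O3 (M=101.961): mol = 0.19037; Al = 0.38074, O = 0.57111.
SiO2 (M=60.083): mol = 1.13526; Si = 1.13526, O = 2.27052.
ΣO = 3.03186; factor = 8/ΣO = 2.63864.
Si apfu = 1.13526 × 2.63864 = 2.996.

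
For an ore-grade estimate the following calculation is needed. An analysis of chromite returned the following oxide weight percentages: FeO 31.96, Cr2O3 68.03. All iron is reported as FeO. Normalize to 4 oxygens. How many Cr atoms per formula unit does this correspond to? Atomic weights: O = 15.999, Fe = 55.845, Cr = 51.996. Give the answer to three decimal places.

2.003 Cr apfu

FeO (M=71.844): mol = 0.44485; Fe = 0.44485, O = 0.44485.
Cr2O3 (M=151.989): mol = 0.44760; Cr = 0.89520, O = 1.34280.
ΣO = 1.78765; factor = 4/ΣO = 2.23757.
Cr apfu = 0.89520 × 2.23757 = 2.003.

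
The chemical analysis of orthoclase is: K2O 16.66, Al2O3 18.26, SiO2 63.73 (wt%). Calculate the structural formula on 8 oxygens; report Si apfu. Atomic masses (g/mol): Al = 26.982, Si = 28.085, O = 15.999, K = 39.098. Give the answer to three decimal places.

2.993 Si apfu

K2O: 16.66/94.195 = 0.17687 mol → 0.35374 mol K, 0.17687 mol O.
Al2O3: 18.26/101.961 = 0.17909 mol → 0.35818 mol Al, 0.53727 mol O.
SiO2: 63.73/60.083 = 1.06070 mol → 1.06070 mol Si, 2.12140 mol O.
Total oxygen = 2.83554 mol. Normalization factor = 8/2.83554 = 2.82133.
Si per 8 O = 1.06070 × 2.82133 = 2.993.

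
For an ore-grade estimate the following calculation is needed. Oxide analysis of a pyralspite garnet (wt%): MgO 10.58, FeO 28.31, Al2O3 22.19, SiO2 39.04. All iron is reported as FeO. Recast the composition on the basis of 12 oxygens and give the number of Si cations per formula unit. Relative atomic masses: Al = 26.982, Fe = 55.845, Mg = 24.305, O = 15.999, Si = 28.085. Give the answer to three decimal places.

MgO: 10.58/40.304 = 0.26250 mol → 0.26250 mol Mg, 0.26250 mol O.
FeO: 28.31/71.844 = 0.39405 mol → 0.39405 mol Fe, 0.39405 mol O.
Al2O3: 22.19/101.961 = 0.21763 mol → 0.43526 mol Al, 0.65289 mol O.
SiO2: 39.04/60.083 = 0.64977 mol → 0.64977 mol Si, 1.29954 mol O.
Total oxygen = 2.60898 mol. Normalization factor = 12/2.60898 = 4.59950.
Si per 12 O = 0.64977 × 4.59950 = 2.989.

2.989 Si apfu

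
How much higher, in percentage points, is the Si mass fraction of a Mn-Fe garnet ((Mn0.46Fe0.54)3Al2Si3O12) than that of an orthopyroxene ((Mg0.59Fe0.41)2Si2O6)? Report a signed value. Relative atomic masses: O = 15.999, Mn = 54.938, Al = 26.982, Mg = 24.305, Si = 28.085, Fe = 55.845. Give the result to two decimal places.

M((Mn0.46Fe0.54)3Al2Si3O12) = 496.490 g/mol, so wt% Si = 84.255/496.490 × 100 = 16.97%.
M((Mg0.59Fe0.41)2Si2O6) = 226.637 g/mol, so wt% Si = 56.170/226.637 × 100 = 24.78%.
16.97 − 24.78 = -7.81 pp.

-7.81 percentage points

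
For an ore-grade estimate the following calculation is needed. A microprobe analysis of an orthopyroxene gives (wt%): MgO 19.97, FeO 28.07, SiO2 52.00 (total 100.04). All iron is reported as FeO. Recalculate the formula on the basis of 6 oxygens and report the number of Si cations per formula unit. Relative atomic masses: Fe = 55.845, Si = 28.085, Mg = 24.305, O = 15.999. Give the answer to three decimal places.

MgO: 19.97/40.304 = 0.49548 mol → 0.49548 mol Mg, 0.49548 mol O.
FeO: 28.07/71.844 = 0.39071 mol → 0.39071 mol Fe, 0.39071 mol O.
SiO2: 52.00/60.083 = 0.86547 mol → 0.86547 mol Si, 1.73094 mol O.
Total oxygen = 2.61713 mol. Normalization factor = 6/2.61713 = 2.29259.
Si per 6 O = 0.86547 × 2.29259 = 1.984.

1.984 Si apfu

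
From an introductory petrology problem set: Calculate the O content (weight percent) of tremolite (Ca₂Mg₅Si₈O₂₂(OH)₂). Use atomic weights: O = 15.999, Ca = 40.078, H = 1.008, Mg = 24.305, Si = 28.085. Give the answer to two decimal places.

47.27 weight percent

M(Ca₂Mg₅Si₈O₂₂(OH)₂) = 812.353 g/mol.
O contributes 24 × 15.999 = 383.976 g per mole.
383.976/812.353 = 0.4727 → 47.27%.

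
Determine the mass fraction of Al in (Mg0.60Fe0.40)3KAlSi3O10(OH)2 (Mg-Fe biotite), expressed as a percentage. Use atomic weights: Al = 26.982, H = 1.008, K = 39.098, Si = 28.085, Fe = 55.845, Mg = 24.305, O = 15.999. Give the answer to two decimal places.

5.93 wt%

Molar mass of (Mg0.60Fe0.40)3KAlSi3O10(OH)2: 1.80·24.305 + 1.20·55.845 + 1·39.098 + 1·26.982 + 3·28.085 + 12·15.999 + 2·1.008 = 455.102 g/mol.
Mass of Al per formula unit: 1 × 26.982 = 26.982 g.
Weight fraction Al = 26.982 / 455.102 = 0.0593.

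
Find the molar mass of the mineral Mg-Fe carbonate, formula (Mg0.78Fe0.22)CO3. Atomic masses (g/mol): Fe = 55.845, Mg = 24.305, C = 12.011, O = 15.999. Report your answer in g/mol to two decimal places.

The formula mass is the sum 0.78·24.305 + 0.22·55.845 + 1·12.011 + 3·15.999.

91.25 g/mol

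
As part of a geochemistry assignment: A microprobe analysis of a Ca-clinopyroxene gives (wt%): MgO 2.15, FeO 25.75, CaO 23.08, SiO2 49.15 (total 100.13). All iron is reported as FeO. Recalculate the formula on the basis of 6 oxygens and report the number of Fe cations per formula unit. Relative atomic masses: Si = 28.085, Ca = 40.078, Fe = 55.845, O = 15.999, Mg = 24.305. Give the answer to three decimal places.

0.874 Fe apfu

2.15 wt% MgO ÷ 40.304 g/mol = 0.05334 mol, giving 0.05334 Mg and 0.05334 O.
25.75 wt% FeO ÷ 71.844 g/mol = 0.35842 mol, giving 0.35842 Fe and 0.35842 O.
23.08 wt% CaO ÷ 56.077 g/mol = 0.41158 mol, giving 0.41158 Ca and 0.41158 O.
49.15 wt% SiO2 ÷ 60.083 g/mol = 0.81804 mol, giving 0.81804 Si and 1.63608 O.
Oxygen sums to 2.45942; scaling by 6/2.45942 = 2.43960 puts the formula on 6 O.
Fe: 0.35842 × 2.43960 = 0.874 atoms per formula unit.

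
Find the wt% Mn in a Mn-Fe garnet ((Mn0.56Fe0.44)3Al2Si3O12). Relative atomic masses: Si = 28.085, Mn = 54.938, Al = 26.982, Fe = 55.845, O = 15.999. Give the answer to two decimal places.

Formula mass = 1.68*54.938 + 1.32*55.845 + 2*26.982 + 3*28.085 + 12*15.999 = 496.218 g/mol, of which 92.296 g is Mn.
So Mn makes up 92.296/496.218 = 0.1860 of the mass, i.e. 18.60%.

18.60 weight percent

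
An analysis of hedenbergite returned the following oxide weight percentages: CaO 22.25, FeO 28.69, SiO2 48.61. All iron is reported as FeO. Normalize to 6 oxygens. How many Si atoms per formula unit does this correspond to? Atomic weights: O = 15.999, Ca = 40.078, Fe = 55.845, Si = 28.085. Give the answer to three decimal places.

CaO: 22.25/56.077 = 0.39678 mol → 0.39678 mol Ca, 0.39678 mol O.
FeO: 28.69/71.844 = 0.39934 mol → 0.39934 mol Fe, 0.39934 mol O.
SiO2: 48.61/60.083 = 0.80905 mol → 0.80905 mol Si, 1.61810 mol O.
Total oxygen = 2.41422 mol. Normalization factor = 6/2.41422 = 2.48527.
Si per 6 O = 0.80905 × 2.48527 = 2.011.

2.011 Si apfu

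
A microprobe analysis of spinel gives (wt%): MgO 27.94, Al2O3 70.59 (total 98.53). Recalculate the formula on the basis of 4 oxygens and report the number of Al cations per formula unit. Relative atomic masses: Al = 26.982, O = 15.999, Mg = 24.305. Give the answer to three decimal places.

27.94 wt% MgO ÷ 40.304 g/mol = 0.69323 mol, giving 0.69323 Mg and 0.69323 O.
70.59 wt% Al2O3 ÷ 101.961 g/mol = 0.69232 mol, giving 1.38464 Al and 2.07696 O.
Oxygen sums to 2.77019; scaling by 4/2.77019 = 1.44394 puts the formula on 4 O.
Al: 1.38464 × 1.44394 = 1.999 atoms per formula unit.

1.999 Al apfu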